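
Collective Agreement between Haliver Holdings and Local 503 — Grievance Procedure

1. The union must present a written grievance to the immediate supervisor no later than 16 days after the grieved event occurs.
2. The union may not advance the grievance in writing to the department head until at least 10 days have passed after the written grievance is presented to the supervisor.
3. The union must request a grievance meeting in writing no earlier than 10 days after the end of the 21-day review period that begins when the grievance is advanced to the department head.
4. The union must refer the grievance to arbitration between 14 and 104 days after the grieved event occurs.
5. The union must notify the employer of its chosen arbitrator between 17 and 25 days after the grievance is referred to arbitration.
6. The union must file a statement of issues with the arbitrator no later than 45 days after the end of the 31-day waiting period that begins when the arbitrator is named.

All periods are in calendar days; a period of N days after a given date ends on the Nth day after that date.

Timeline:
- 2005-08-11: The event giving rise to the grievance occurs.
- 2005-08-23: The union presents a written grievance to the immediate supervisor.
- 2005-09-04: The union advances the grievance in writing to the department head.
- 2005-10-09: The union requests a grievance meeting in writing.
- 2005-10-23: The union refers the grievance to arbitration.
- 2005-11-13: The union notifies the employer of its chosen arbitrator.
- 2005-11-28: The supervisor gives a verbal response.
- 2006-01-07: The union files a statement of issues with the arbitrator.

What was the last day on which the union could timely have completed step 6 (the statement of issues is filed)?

The arbitrator is named on 2005-11-13; the 31-day waiting period therefore ends 2005-12-14, and step 6 runs from that date. 45 days after 2005-12-14 is 2006-01-28.

2006-01-28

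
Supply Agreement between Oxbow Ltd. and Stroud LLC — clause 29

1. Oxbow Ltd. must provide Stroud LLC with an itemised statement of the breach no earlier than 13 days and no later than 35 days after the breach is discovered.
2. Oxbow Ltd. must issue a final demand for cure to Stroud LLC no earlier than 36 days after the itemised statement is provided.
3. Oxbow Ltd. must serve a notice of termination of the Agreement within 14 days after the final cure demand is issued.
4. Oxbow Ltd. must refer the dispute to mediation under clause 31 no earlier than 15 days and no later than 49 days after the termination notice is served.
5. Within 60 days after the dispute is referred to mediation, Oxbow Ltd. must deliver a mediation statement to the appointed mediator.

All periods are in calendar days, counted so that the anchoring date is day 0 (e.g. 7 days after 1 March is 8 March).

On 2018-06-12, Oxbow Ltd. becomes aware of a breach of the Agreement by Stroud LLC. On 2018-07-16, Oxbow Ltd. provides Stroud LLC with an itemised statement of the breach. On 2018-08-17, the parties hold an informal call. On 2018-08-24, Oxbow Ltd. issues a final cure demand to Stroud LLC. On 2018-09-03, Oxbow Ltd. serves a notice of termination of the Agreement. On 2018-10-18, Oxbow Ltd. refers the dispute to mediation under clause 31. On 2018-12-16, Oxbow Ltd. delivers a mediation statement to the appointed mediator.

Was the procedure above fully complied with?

Yes

(1) the permitted window runs from 2018-06-12 + 13 = 2018-06-25 to 2018-06-12 + 35 = 2018-07-17; 2018-07-16 falls inside that range.
(2) permitted from 2018-07-16 + 36 days = 2018-08-21 onward; done 2018-08-24, after the minimum wait.
(3) due by 2018-08-24 + 14 days = 2018-09-07; completed 2018-09-03, before the deadline.
(4) the permitted window runs from 2018-09-03 + 15 = 2018-09-18 to 2018-09-03 + 49 = 2018-10-22; done 2018-10-18, which is between those dates.
(5) due by 2018-10-18 + 60 days = 2018-12-17; done 2018-12-16 — timely.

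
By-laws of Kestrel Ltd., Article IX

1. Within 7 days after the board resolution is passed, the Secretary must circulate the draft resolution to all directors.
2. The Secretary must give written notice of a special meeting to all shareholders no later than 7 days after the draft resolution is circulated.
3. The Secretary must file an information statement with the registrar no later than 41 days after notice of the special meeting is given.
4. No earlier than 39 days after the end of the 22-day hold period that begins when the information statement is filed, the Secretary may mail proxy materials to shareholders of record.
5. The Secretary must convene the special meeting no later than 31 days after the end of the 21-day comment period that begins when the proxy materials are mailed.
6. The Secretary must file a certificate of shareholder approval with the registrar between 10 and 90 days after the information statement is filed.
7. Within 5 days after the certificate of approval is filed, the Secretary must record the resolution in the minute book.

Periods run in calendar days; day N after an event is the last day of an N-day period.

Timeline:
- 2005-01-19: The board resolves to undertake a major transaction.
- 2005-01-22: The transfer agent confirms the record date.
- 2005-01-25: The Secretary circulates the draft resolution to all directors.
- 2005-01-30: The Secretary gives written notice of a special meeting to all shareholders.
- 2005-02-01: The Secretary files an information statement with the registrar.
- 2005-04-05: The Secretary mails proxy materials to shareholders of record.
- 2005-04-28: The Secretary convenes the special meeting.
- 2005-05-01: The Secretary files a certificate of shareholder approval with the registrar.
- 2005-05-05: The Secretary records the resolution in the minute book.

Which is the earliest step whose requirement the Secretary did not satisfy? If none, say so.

None — every step was satisfied

Step 1 — counting 7 days from 2005-01-19 (when the board resolution is passed) gives a deadline of 2005-01-26; completed 2005-01-25, before the deadline.
Step 2 — counting 7 days from 2005-01-25 (when the draft resolution is circulated) gives a deadline of 2005-02-01; done 2005-01-30 — timely.
Step 3 — counting 41 days from 2005-01-30 (when notice of the special meeting is given) gives a deadline of 2005-03-12; 2005-02-01 is within that limit.
Step 4 — must wait 39 days from 2005-02-23 (end of the 22-day hold period, which began when the information statement is filed on 2005-02-01), so not before 2005-04-03; done 2005-04-05, after the minimum wait.
Step 5 — counting 31 days from 2005-04-26 (end of the 21-day comment period, which began when the proxy materials are mailed on 2005-04-05) gives a deadline of 2005-05-27; done 2005-04-28 — timely.
Step 6 — 10 and 90 days from 2005-02-01 (when the information statement is filed) are 2005-02-11 and 2005-05-02 respectively; done 2005-05-01 — within the window.
Step 7 — counting 5 days from 2005-05-01 (when the certificate of approval is filed) gives a deadline of 2005-05-06; 2005-05-05 is within that limit.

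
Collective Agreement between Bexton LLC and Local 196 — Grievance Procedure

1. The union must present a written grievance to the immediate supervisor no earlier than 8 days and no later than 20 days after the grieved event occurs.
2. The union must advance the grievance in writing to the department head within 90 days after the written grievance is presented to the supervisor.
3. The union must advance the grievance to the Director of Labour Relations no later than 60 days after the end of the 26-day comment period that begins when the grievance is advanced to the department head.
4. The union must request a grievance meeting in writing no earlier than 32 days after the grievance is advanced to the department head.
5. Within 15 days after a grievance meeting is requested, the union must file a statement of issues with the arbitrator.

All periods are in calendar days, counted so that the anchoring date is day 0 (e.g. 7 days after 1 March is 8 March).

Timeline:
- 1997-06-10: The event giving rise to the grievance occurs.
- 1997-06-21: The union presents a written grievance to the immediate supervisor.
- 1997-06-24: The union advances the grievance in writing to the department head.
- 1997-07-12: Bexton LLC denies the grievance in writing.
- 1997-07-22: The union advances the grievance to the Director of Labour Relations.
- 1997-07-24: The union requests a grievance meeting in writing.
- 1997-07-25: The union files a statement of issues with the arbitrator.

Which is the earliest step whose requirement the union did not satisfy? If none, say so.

Step 1: the window is 8–20 days after 1997-06-10 (when the grieved event occurs), so 1997-06-18 through 1997-06-30; done 1997-06-21, which is between those dates.
Step 2: 90 days after 1997-06-21 (when the written grievance is presented to the supervisor) is 1997-09-19; 1997-06-24 is within that limit.
Step 3: 60 days after 1997-07-20 (end of the 26-day comment period, which began when the grievance is advanced to the department head on 1997-06-24) is 1997-09-18; done 1997-07-22 — timely.
Step 4: the earliest permitted date is 32 days after 1997-06-24 (when the grievance is advanced to the department head), i.e. 1997-07-26; acted on 1997-07-24, 2 days prematurely.

Step 4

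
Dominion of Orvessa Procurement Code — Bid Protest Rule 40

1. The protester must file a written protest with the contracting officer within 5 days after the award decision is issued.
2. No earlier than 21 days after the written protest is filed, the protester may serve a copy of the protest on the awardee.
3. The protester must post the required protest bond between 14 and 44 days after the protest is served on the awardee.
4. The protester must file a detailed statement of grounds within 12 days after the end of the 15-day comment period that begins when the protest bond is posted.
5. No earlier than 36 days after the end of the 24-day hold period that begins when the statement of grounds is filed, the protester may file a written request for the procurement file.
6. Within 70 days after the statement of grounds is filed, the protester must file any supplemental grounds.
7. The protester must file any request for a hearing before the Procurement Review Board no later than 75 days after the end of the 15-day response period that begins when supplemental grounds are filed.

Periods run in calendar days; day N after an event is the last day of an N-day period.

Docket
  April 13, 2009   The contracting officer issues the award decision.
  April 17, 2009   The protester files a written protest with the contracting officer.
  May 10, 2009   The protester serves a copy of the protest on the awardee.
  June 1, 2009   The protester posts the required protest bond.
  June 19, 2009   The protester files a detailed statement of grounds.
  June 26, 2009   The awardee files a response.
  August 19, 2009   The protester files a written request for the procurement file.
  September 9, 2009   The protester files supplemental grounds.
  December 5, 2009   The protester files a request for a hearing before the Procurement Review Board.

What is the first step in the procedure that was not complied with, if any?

Step 1 — counting 5 days from April 13, 2009 (when the award decision is issued) gives a deadline of April 18, 2009; completed April 17, 2009, before the deadline.
Step 2 — must wait 21 days from April 17, 2009 (when the written protest is filed), so not before May 8, 2009; done May 10, 2009 — permitted.
Step 3 — 14 and 44 days from May 10, 2009 (when the protest is served on the awardee) are May 24, 2009 and June 23, 2009 respectively; done June 1, 2009, which is between those dates.
Step 4 — counting 12 days from June 16, 2009 (end of the 15-day comment period, which began when the protest bond is posted on June 1, 2009) gives a deadline of June 28, 2009; completed June 19, 2009, before the deadline.
Step 5 — must wait 36 days from July 13, 2009 (end of the 24-day hold period, which began when the statement of grounds is filed on June 19, 2009), so not before August 18, 2009; done August 19, 2009, after the minimum wait.
Step 6 — counting 70 days from June 19, 2009 (when the statement of grounds is filed) gives a deadline of August 28, 2009; done September 9, 2009 — 12 days late.

Step 6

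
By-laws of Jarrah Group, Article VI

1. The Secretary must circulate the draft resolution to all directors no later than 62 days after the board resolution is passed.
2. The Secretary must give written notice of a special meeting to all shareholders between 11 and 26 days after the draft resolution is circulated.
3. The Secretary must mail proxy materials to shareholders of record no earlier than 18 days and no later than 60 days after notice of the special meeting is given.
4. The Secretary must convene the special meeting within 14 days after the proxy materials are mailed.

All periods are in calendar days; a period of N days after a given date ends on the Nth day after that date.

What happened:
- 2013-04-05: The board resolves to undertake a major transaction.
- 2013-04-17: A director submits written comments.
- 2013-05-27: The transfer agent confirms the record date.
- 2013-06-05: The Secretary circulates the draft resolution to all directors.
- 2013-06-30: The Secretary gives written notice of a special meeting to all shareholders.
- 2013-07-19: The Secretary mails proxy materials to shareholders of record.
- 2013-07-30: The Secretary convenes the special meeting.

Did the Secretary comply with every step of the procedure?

(1) due by 2013-04-05 + 62 days = 2013-06-06; done 2013-06-05 — timely.
(2) the permitted window runs from 2013-06-05 + 11 = 2013-06-16 to 2013-06-05 + 26 = 2013-07-01; done 2013-06-30 — within the window.
(3) the permitted window runs from 2013-06-30 + 18 = 2013-07-18 to 2013-06-30 + 60 = 2013-08-29; 2013-07-19 falls inside that range.
(4) due by 2013-07-19 + 14 days = 2013-08-02; completed 2013-07-30, before the deadline.

Yes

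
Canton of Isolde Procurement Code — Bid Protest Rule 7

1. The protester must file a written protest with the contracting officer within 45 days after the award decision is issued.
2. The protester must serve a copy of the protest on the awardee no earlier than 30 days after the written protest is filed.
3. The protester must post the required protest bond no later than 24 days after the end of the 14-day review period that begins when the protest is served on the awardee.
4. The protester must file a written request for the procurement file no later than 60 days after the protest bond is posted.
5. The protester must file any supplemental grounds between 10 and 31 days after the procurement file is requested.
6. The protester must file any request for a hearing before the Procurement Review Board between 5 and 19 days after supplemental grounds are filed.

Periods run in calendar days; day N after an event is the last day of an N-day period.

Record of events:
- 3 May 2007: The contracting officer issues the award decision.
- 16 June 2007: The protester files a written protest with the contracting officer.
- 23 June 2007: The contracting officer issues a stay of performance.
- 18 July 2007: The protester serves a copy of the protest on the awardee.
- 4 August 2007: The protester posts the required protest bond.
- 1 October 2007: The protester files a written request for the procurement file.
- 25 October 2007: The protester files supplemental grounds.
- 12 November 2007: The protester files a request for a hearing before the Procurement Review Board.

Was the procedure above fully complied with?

Step 1: 45 days after 3 May 2007 (when the award decision is issued) is 17 June 2007; done 16 June 2007 — timely.
Step 2: the earliest permitted date is 30 days after 16 June 2007 (when the written protest is filed), i.e. 16 July 2007; 18 July 2007 is on or after that date.
Step 3: 24 days after 1 August 2007 (end of the 14-day review period, which began when the protest is served on the awardee on 18 July 2007) is 25 August 2007; 4 August 2007 is within that limit.
Step 4: 60 days after 4 August 2007 (when the protest bond is posted) is 3 October 2007; completed 1 October 2007, before the deadline.
Step 5: the window is 10–31 days after 1 October 2007 (when the procurement file is requested), so 11 October 2007 through 1 November 2007; done 25 October 2007, which is between those dates.
Step 6: the window is 5–19 days after 25 October 2007 (when supplemental grounds are filed), so 30 October 2007 through 13 November 2007; done 12 November 2007, which is between those dates.

Yes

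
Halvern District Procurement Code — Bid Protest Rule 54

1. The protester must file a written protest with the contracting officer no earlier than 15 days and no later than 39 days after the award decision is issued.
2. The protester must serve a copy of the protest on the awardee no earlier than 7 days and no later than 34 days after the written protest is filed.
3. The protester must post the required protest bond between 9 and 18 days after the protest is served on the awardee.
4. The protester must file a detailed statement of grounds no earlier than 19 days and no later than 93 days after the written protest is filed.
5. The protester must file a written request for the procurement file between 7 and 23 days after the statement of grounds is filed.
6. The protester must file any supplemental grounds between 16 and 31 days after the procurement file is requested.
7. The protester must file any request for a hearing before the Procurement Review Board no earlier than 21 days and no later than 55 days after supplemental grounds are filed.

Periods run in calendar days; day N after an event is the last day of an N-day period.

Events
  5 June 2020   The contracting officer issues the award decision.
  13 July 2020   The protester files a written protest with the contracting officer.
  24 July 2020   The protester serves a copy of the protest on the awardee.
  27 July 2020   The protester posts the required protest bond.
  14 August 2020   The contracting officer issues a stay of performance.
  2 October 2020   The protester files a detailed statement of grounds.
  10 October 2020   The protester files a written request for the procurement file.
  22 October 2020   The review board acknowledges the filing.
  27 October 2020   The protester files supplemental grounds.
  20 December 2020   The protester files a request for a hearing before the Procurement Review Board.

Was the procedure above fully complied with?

No

(1) the permitted window runs from 5 June 2020 + 15 = 20 June 2020 to 5 June 2020 + 39 = 14 July 2020; done 13 July 2020 — within the window.
(2) the permitted window runs from 13 July 2020 + 7 = 20 July 2020 to 13 July 2020 + 34 = 16 August 2020; done 24 July 2020 — within the window.
(3) the permitted window runs from 24 July 2020 + 9 = 2 August 2020 to 24 July 2020 + 18 = 11 August 2020; done 27 July 2020 — 6 days before the window opened.
The analysis stops there.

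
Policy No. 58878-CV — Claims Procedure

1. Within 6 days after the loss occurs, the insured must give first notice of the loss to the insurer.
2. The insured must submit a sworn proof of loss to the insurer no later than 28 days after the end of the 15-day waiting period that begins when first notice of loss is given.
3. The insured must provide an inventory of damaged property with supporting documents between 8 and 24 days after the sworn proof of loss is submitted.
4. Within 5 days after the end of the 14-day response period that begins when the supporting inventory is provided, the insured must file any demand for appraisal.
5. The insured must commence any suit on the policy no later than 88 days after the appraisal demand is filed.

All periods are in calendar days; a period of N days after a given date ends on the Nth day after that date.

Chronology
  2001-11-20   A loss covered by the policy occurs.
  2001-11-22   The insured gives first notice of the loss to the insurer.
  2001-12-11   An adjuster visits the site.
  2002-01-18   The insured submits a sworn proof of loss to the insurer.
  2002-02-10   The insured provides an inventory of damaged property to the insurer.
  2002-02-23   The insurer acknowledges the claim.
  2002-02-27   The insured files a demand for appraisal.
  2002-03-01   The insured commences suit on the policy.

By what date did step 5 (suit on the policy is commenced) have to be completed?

Step 5 runs from 2002-02-27, when the appraisal demand is filed. 88 days after 2002-02-27 is 2002-05-26.

2002-05-26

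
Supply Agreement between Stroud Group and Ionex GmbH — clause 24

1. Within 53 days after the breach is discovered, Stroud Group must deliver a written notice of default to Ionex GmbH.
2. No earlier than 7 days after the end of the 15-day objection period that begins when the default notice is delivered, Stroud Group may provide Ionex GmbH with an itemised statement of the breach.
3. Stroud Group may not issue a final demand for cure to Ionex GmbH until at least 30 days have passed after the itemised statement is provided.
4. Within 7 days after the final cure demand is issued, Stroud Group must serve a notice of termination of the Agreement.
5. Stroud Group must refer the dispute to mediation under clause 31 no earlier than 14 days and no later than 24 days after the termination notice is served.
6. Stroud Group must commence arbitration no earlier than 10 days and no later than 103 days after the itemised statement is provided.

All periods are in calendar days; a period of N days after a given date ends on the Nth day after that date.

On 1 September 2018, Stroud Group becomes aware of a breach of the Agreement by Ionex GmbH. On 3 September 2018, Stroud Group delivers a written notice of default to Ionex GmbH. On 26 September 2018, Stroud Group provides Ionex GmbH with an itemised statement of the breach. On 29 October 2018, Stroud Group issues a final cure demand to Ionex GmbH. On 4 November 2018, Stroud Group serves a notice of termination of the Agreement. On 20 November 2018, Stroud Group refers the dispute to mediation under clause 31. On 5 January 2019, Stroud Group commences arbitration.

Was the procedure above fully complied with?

(1) due by 1 September 2018 + 53 days = 24 October 2018; completed 3 September 2018, before the deadline.
(2) permitted from 18 September 2018 + 7 days = 25 September 2018 onward; 26 September 2018 is on or after that date.
(3) permitted from 26 September 2018 + 30 days = 26 October 2018 onward; 29 October 2018 is on or after that date.
(4) due by 29 October 2018 + 7 days = 5 November 2018; completed 4 November 2018, before the deadline.
(5) the permitted window runs from 4 November 2018 + 14 = 18 November 2018 to 4 November 2018 + 24 = 28 November 2018; done 20 November 2018, which is between those dates.
(6) the permitted window runs from 26 September 2018 + 10 = 6 October 2018 to 26 September 2018 + 103 = 7 January 2019; done 5 January 2019, which is between those dates.

Yes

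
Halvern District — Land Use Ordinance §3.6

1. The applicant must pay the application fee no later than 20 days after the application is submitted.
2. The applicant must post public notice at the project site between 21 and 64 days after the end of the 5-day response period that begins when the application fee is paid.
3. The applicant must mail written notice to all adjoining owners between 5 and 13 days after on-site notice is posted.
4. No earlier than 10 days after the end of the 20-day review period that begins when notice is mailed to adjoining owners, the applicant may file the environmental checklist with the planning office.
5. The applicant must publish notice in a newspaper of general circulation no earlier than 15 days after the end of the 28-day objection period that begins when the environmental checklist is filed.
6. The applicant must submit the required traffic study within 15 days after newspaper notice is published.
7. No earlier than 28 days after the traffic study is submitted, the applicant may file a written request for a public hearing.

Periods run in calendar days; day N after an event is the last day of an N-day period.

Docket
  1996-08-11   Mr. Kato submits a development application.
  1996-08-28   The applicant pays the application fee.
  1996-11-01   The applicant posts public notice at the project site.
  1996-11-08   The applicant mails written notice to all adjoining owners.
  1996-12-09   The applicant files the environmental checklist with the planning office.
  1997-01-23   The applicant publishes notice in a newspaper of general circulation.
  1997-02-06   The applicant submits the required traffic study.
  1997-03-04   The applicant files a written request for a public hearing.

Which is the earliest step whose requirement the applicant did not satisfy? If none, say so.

Step 7

(1) due by 1996-08-11 + 20 days = 1996-08-31; 1996-08-28 is within that limit.
(2) the permitted window runs from 1996-09-02 + 21 = 1996-09-23 to 1996-09-02 + 64 = 1996-11-05; done 1996-11-01, which is between those dates.
(3) the permitted window runs from 1996-11-01 + 5 = 1996-11-06 to 1996-11-01 + 13 = 1996-11-14; done 1996-11-08, which is between those dates.
(4) permitted from 1996-11-28 + 10 days = 1996-12-08 onward; done 1996-12-09 — permitted.
(5) permitted from 1997-01-06 + 15 days = 1997-01-21 onward; 1997-01-23 is on or after that date.
(6) due by 1997-01-23 + 15 days = 1997-02-07; 1997-02-06 is within that limit.
(7) permitted from 1997-02-06 + 28 days = 1997-03-06 onward; done 1997-03-04 — 2 days too early.
The procedure was therefore not followed at step 7.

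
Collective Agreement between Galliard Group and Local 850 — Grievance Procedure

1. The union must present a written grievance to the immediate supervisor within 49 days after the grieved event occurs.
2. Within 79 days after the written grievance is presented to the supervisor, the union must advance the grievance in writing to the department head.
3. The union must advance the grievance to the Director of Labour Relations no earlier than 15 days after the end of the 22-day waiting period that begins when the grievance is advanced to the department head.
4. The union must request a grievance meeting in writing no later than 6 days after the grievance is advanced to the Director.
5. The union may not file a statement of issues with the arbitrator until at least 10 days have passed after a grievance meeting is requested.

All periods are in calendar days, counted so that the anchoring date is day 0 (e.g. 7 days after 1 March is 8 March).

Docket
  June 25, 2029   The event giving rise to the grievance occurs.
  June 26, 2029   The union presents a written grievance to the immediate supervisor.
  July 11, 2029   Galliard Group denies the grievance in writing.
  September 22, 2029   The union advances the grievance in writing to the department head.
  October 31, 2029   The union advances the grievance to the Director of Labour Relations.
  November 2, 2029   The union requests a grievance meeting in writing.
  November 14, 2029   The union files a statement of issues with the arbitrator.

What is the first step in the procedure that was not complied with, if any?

(1) due by June 25, 2029 + 49 days = August 13, 2029; June 26, 2029 is within that limit.
(2) due by June 26, 2029 + 79 days = September 13, 2029; September 22, 2029 misses that deadline by 9 days.

Step 2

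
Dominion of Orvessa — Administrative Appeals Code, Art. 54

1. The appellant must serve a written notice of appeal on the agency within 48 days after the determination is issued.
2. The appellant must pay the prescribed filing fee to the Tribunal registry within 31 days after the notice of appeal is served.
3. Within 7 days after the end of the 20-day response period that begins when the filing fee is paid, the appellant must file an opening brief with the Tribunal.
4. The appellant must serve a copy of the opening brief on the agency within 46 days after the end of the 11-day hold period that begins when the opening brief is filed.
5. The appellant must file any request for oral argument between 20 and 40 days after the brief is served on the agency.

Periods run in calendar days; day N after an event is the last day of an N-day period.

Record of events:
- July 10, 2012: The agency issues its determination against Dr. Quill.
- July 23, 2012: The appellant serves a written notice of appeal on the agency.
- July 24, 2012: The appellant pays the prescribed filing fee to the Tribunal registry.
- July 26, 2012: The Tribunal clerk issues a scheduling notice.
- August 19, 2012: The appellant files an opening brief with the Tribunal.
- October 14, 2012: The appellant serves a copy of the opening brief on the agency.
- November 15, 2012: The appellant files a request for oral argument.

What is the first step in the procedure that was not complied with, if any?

None — every step was satisfied

Step 1: 48 days after July 10, 2012 (when the determination is issued) is August 27, 2012; done July 23, 2012 — timely.
Step 2: 31 days after July 23, 2012 (when the notice of appeal is served) is August 23, 2012; done July 24, 2012 — timely.
Step 3: 7 days after August 13, 2012 (end of the 20-day response period, which began when the filing fee is paid on July 24, 2012) is August 20, 2012; done August 19, 2012 — timely.
Step 4: 46 days after August 30, 2012 (end of the 11-day hold period, which began when the opening brief is filed on August 19, 2012) is October 15, 2012; October 14, 2012 is within that limit.
Step 5: the window is 20–40 days after October 14, 2012 (when the brief is served on the agency), so November 3, 2012 through November 23, 2012; done November 15, 2012, which is between those dates.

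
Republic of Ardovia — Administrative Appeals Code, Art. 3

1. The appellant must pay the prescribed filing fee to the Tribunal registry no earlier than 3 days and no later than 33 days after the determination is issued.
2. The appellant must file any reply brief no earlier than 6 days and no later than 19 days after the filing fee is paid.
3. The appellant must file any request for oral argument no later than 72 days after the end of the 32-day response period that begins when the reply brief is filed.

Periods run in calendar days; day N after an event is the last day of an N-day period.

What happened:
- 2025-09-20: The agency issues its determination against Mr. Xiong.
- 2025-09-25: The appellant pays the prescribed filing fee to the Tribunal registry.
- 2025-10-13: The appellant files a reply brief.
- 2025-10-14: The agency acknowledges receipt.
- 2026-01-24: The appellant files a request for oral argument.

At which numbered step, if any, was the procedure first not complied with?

(1) the permitted window runs from 2025-09-20 + 3 = 2025-09-23 to 2025-09-20 + 33 = 2025-10-23; done 2025-09-25 — within the window.
(2) the permitted window runs from 2025-09-25 + 6 = 2025-10-01 to 2025-09-25 + 19 = 2025-10-14; 2025-10-13 falls inside that range.
(3) due by 2025-11-14 + 72 days = 2026-01-25; completed 2026-01-24, before the deadline.

None — every step was satisfied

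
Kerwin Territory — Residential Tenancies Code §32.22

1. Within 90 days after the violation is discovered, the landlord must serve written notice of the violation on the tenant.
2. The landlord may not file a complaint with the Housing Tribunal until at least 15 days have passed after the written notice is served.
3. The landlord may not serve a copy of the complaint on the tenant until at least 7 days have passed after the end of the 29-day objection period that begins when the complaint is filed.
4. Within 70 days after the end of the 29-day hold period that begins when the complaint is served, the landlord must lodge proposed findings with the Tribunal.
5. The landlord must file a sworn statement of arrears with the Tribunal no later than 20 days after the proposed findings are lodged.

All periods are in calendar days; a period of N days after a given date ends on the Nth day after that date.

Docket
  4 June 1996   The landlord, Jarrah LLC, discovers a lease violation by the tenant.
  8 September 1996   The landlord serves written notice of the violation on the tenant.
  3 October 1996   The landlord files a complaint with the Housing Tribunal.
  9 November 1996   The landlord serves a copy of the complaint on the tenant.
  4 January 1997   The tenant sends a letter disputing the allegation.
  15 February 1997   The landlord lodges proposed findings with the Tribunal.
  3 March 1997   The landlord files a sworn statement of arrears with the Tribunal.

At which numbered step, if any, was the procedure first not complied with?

Step 1: 90 days after 4 June 1996 (when the violation is discovered) is 2 September 1996; done 8 September 1996 — 6 days late.

Step 1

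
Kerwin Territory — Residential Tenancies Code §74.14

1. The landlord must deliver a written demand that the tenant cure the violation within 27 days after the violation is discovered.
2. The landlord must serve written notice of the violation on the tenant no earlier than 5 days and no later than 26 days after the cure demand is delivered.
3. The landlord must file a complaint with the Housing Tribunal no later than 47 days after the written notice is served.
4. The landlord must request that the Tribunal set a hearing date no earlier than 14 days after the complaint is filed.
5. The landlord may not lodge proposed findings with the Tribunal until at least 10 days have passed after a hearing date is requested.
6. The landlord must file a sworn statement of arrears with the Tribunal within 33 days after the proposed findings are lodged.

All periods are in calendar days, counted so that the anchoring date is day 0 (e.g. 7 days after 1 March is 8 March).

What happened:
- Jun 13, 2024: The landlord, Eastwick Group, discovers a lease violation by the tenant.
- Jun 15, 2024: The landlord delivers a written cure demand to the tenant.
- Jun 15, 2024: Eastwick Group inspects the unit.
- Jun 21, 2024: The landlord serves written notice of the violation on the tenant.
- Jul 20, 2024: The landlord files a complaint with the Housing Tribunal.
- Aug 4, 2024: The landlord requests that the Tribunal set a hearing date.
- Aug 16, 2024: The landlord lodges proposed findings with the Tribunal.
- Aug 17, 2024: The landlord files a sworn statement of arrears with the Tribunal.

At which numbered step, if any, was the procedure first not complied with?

None — every step was satisfied

(1) due by Jun 13, 2024 + 27 days = Jul 10, 2024; completed Jun 15, 2024, before the deadline.
(2) the permitted window runs from Jun 15, 2024 + 5 = Jun 20, 2024 to Jun 15, 2024 + 26 = Jul 11, 2024; done Jun 21, 2024 — within the window.
(3) due by Jun 21, 2024 + 47 days = Aug 7, 2024; done Jul 20, 2024 — timely.
(4) permitted from Jul 20, 2024 + 14 days = Aug 3, 2024 onward; done Aug 4, 2024, after the minimum wait.
(5) permitted from Aug 4, 2024 + 10 days = Aug 14, 2024 onward; done Aug 16, 2024 — permitted.
(6) due by Aug 16, 2024 + 33 days = Sep 18, 2024; done Aug 17, 2024 — timely.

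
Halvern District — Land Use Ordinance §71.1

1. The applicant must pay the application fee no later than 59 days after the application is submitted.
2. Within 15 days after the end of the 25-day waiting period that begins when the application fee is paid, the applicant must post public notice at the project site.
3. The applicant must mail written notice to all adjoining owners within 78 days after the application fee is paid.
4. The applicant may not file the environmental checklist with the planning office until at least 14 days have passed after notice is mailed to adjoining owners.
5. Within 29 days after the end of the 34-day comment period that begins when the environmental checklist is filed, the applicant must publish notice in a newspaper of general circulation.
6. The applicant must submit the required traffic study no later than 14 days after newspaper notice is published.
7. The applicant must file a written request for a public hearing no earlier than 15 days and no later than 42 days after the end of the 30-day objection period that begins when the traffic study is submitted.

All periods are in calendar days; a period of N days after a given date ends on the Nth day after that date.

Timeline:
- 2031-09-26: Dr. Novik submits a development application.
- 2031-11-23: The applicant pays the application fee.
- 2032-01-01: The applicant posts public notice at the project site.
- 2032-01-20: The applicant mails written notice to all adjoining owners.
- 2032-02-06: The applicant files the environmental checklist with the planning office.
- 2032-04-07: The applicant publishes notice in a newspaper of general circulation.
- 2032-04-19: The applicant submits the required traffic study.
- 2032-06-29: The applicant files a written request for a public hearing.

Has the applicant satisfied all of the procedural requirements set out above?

Step 1 — counting 59 days from 2031-09-26 (when the application is submitted) gives a deadline of 2031-11-24; done 2031-11-23 — timely.
Step 2 — counting 15 days from 2031-12-18 (end of the 25-day waiting period, which began when the application fee is paid on 2031-11-23) gives a deadline of 2032-01-02; done 2032-01-01 — timely.
Step 3 — counting 78 days from 2031-11-23 (when the application fee is paid) gives a deadline of 2032-02-09; completed 2032-01-20, before the deadline.
Step 4 — must wait 14 days from 2032-01-20 (when notice is mailed to adjoining owners), so not before 2032-02-03; done 2032-02-06, after the minimum wait.
Step 5 — counting 29 days from 2032-03-11 (end of the 34-day comment period, which began when the environmental checklist is filed on 2032-02-06) gives a deadline of 2032-04-09; completed 2032-04-07, before the deadline.
Step 6 — counting 14 days from 2032-04-07 (when newspaper notice is published) gives a deadline of 2032-04-21; completed 2032-04-19, before the deadline.
Step 7 — 15 and 42 days from 2032-05-19 (end of the 30-day objection period, which began when the traffic study is submitted on 2032-04-19) are 2032-06-03 and 2032-06-30 respectively; 2032-06-29 falls inside that range.

Yes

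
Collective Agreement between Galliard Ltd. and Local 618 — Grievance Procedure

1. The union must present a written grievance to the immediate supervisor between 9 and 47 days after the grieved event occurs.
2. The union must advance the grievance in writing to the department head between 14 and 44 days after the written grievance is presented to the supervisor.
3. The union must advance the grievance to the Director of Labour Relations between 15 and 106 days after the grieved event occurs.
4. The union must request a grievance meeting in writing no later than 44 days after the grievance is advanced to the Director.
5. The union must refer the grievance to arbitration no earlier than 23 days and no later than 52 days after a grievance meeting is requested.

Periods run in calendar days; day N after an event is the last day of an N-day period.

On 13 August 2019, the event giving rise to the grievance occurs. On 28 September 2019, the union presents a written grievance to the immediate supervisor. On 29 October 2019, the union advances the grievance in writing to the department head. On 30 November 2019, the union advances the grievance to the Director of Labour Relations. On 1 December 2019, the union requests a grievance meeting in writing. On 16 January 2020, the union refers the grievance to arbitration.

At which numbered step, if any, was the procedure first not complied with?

Step 1: the window is 9–47 days after 13 August 2019 (when the grieved event occurs), so 22 August 2019 through 29 September 2019; done 28 September 2019, which is between those dates.
Step 2: the window is 14–44 days after 28 September 2019 (when the written grievance is presented to the supervisor), so 12 October 2019 through 11 November 2019; 29 October 2019 falls inside that range.
Step 3: the window is 15–106 days after 13 August 2019 (when the grieved event occurs), so 28 August 2019 through 27 November 2019; 30 November 2019 is 3 days past the end of the window.

Step 3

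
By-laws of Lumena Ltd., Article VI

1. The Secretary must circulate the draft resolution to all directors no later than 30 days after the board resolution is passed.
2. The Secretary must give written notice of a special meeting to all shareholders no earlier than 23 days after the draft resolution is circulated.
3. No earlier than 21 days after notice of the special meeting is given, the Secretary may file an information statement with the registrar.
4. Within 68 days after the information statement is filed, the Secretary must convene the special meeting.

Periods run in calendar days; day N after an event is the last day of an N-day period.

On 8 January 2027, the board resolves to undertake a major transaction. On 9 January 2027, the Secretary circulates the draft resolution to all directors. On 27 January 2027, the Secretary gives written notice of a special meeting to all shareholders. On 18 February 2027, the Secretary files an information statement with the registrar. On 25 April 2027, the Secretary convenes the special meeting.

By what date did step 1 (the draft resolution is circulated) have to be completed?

7 February 2027

Step 1 runs from 8 January 2027, when the board resolution is passed. 30 days after 8 January 2027 is 7 February 2027.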